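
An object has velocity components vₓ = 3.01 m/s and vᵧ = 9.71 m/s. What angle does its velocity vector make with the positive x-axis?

θ = arctan(vᵧ/vₓ) = arctan(9.71/3.01) = 72.78°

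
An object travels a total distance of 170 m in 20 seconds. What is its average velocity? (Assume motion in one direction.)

v_avg = Δd / Δt = 170 / 20 = 8.5 m/s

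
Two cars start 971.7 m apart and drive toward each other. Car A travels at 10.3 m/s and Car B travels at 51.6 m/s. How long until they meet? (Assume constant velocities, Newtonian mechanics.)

Combined speed: v_combined = 10.3 + 51.6 = 61.9 m/s
Time to meet: t = d/v_combined = 971.7/61.9 = 15.7 s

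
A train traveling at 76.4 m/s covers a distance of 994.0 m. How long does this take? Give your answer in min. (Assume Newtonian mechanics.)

t = d / v = 994.0 / 76.4 = 13.0105 s
t = 13.0105 s / 60.0 = 0.2168 min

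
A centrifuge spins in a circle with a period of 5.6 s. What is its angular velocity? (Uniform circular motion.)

ω = 2π/T = 2π/5.6 = 1.122 rad/s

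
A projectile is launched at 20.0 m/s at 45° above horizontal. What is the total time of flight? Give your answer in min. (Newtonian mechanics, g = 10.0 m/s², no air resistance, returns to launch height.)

T = 2 × v₀ × sin(θ) / g = 2 × 20.0 × sin(45°) / 10.0 = 2 × 20.0 × 0.707107 / 10.0 = 2.82843 s
T = 2.82843 s / 60.0 = 0.04714 min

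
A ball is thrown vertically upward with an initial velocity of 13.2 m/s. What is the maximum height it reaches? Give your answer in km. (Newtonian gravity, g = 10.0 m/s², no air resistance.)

h_max = v₀² / (2g) = 13.2² / (2 × 10.0) = 174.24 / 20.0 = 8.712 m
h_max = 8.712 m / 1000.0 = 0.008712 km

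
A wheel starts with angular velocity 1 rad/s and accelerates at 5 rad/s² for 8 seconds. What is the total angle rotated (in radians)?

θ = ω₀t + ½αt² = 1×8 + ½×5×8² = 168.0 rad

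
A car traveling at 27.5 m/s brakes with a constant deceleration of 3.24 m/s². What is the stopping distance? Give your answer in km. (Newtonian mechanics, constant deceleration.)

d = v₀² / (2a) = 27.5² / (2 × 3.24) = 756.25 / 6.48 = 116.705 m
d = 116.705 m / 1000.0 = 0.1167 km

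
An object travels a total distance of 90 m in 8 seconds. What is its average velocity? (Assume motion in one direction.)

v_avg = Δd / Δt = 90 / 8 = 11.25 m/s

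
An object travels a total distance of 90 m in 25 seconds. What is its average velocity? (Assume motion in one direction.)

v_avg = Δd / Δt = 90 / 25 = 3.6 m/s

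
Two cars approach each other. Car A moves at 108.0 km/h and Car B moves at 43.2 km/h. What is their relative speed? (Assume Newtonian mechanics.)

v_rel = v_A + v_B = 108.0 + 43.2 = 151.2 km/h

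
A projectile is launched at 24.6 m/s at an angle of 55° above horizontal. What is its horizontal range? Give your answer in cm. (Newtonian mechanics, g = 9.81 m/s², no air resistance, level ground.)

R = v₀² × sin(2θ) / g = 24.6² × sin(2 × 55°) / 9.81 = 605.16 × 0.939693 / 9.81 = 57.9679 m
R = 57.9679 m / 0.01 = 5797 cm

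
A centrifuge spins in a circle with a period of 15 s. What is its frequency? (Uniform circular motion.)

f = 1/T = 1/15 = 0.0667 Hz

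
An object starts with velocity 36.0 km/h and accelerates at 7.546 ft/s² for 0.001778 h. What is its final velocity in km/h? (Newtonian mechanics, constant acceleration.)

v₀ = 36.0 km/h × 0.2777777777777778 = 10.0 m/s
a = 7.546 ft/s² × 0.3048 = 2.30002 m/s²
t = 0.001778 h × 3600.0 = 6.4008 s
v = v₀ + a × t = 10.0 + 2.30002 × 6.4008 = 24.722 m/s
v = 24.722 m/s / 0.2777777777777778 = 89.0 km/h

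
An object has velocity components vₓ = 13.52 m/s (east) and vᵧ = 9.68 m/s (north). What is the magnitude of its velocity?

|v| = √(vₓ² + vᵧ²) = √(13.52² + 9.68²) = √(276.4928) = 16.63 m/s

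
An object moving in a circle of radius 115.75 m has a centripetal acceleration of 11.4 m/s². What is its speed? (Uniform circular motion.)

v = √(a_c × r) = √(11.4 × 115.75) = 36.33 m/s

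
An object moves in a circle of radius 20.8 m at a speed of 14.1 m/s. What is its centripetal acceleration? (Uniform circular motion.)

a_c = v²/r = 14.1²/20.8 = 198.81/20.8 = 9.56 m/s²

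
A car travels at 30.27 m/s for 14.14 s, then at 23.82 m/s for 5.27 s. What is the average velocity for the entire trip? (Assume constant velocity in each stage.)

d₁ = v₁t₁ = 30.27 × 14.14 = 428.0178 m
d₂ = v₂t₂ = 23.82 × 5.27 = 125.5314 m
d_total = 553.5492 m, t_total = 19.41 s
v_avg = d_total/t_total = 553.5492/19.41 = 28.52 m/s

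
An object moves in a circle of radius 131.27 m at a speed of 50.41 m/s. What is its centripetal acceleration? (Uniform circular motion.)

a_c = v²/r = 50.41²/131.27 = 2541.1681/131.27 = 19.36 m/s²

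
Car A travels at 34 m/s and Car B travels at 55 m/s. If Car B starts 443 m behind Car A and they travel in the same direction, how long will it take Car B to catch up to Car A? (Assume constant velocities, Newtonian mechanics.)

Relative speed: v_rel = 55 - 34 = 21 m/s
Time to catch: t = d₀/v_rel = 443/21 = 21.1 s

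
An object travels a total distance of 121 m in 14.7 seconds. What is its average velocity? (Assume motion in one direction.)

v_avg = Δd / Δt = 121 / 14.7 = 8.23 m/s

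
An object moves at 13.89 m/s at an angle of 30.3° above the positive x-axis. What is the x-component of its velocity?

vₓ = v cos(θ) = 13.89 × cos(30.3°) = 11.99 m/s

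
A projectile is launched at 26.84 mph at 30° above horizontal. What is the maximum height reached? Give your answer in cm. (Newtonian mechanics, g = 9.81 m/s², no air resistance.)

v₀ = 26.84 mph × 0.44704 = 11.9986 m/s
H = v₀² × sin²(θ) / (2g) = 11.9986² × sin(30°)² / (2 × 9.81) = 143.966 × 0.25 / 19.62 = 1.83443 m
H = 1.83443 m / 0.01 = 183.4 cm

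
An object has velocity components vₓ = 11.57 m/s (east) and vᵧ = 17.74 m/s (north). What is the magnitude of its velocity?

|v| = √(vₓ² + vᵧ²) = √(11.57² + 17.74²) = √(448.5725) = 21.18 m/s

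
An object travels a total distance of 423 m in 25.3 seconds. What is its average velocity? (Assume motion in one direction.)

v_avg = Δd / Δt = 423 / 25.3 = 16.72 m/s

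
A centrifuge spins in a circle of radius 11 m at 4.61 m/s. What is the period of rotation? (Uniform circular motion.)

T = 2πr/v = 2π×11/4.61 = 14.99 s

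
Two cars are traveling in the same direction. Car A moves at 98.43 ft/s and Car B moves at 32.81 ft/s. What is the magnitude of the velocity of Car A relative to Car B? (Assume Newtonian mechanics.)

v_rel = |v_A - v_B| = |98.43 - 32.81| = 65.62 ft/s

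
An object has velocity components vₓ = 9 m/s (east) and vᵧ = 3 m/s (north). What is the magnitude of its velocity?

|v| = √(vₓ² + vᵧ²) = √(9² + 3²) = √(90) = 9.49 m/s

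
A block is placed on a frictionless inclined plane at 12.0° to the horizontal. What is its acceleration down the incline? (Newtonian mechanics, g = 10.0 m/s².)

a = g sin(θ) = 10.0 × sin(12.0°) = 10.0 × 0.2079 = 2.08 m/s²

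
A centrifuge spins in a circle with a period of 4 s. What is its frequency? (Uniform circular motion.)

f = 1/T = 1/4 = 0.25 Hz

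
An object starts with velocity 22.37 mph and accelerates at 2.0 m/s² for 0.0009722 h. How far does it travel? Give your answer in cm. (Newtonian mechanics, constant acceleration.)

v₀ = 22.37 mph × 0.44704 = 10.0003 m/s
t = 0.0009722 h × 3600.0 = 3.49992 s
d = v₀ × t + ½ × a × t² = 10.0003 × 3.49992 + 0.5 × 2.0 × 3.49992² = 47.2497 m
d = 47.2497 m / 0.01 = 4725 cm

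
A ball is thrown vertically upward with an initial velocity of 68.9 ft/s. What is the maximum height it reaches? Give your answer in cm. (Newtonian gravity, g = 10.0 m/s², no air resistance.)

v₀ = 68.9 ft/s × 0.3048 = 21.0007 m/s
h_max = v₀² / (2g) = 21.0007² / (2 × 10.0) = 441.029 / 20.0 = 22.0514 m
h_max = 22.0514 m / 0.01 = 2205 cm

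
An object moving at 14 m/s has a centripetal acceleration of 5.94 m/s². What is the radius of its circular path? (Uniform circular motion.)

r = v²/a_c = 14²/5.94 = 33.0 m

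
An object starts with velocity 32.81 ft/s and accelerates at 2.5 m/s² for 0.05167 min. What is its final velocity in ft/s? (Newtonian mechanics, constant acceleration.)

v₀ = 32.81 ft/s × 0.3048 = 10.0005 m/s
t = 0.05167 min × 60.0 = 3.1002 s
v = v₀ + a × t = 10.0005 + 2.5 × 3.1002 = 17.751 m/s
v = 17.751 m/s / 0.3048 = 58.24 ft/s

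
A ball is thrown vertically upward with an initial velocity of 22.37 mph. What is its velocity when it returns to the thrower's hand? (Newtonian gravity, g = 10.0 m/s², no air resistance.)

By conservation of energy (no air resistance), the ball returns to the throw height with the same speed as launch, but directed downward.
|v_ground| = v₀ = 22.37 mph
v_ground = 22.37 mph (downward)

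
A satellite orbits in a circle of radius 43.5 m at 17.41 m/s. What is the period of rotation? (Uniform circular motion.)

T = 2πr/v = 2π×43.5/17.41 = 15.7 s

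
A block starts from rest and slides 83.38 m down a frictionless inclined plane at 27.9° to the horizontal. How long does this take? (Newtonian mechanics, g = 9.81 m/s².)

a = g sin(θ) = 9.81 × sin(27.9°) = 4.5904 m/s²
t = √(2d/a) = √(2 × 83.38 / 4.5904) = 6.03 s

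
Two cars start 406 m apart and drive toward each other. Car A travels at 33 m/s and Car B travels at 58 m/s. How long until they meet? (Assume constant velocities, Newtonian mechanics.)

Combined speed: v_combined = 33 + 58 = 91 m/s
Time to meet: t = d/v_combined = 406/91 = 4.46 s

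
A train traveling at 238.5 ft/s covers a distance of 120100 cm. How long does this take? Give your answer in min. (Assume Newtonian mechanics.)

d = 120100 cm × 0.01 = 1201.0 m
v = 238.5 ft/s × 0.3048 = 72.6948 m/s
t = d / v = 1201.0 / 72.6948 = 16.5211 s
t = 16.5211 s / 60.0 = 0.2754 min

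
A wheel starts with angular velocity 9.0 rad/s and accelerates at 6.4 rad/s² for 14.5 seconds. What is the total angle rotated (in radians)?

θ = ω₀t + ½αt² = 9.0×14.5 + ½×6.4×14.5² = 803.3 rad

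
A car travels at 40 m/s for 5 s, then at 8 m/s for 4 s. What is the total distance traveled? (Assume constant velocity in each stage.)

d₁ = v₁t₁ = 40 × 5 = 200 m
d₂ = v₂t₂ = 8 × 4 = 32 m
d_total = 200 + 32 = 232 m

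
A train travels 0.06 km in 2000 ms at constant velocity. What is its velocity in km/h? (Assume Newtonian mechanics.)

d = 0.06 km × 1000.0 = 60.0 m
t = 2000 ms × 0.001 = 2.0 s
v = d / t = 60.0 / 2.0 = 30.0 m/s
v = 30.0 m/s / 0.2777777777777778 = 108.0 km/h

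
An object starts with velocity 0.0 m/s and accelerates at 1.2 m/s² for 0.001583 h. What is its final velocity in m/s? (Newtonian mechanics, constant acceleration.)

t = 0.001583 h × 3600.0 = 5.6988 s
v = v₀ + a × t = 0.0 + 1.2 × 5.6988 = 6.839 m/s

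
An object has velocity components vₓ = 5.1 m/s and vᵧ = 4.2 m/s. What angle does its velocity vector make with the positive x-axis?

θ = arctan(vᵧ/vₓ) = arctan(4.2/5.1) = 39.47°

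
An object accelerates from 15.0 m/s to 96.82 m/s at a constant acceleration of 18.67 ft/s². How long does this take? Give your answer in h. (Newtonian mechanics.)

a = 18.67 ft/s² × 0.3048 = 5.69062 m/s²
t = (v - v₀) / a = (96.82 - 15.0) / 5.69062 = 14.378 s
t = 14.378 s / 3600.0 = 0.003994 h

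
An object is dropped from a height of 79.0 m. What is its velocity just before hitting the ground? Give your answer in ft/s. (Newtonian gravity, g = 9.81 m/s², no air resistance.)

v = √(2gh) = √(2 × 9.81 × 79.0) = 39.3698 m/s
v = 39.3698 m/s / 0.3048 = 129.2 ft/s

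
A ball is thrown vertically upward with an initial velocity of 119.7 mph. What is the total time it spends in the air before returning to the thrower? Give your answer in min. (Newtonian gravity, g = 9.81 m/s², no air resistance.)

v₀ = 119.7 mph × 0.44704 = 53.5107 m/s
t_total = 2 × v₀ / g = 2 × 53.5107 / 9.81 = 10.9094 s
t_total = 10.9094 s / 60.0 = 0.1818 min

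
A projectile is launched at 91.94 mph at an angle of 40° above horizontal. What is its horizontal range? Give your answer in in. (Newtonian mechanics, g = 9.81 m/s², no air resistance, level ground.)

v₀ = 91.94 mph × 0.44704 = 41.1009 m/s
R = v₀² × sin(2θ) / g = 41.1009² × sin(2 × 40°) / 9.81 = 1689.28 × 0.984808 / 9.81 = 169.584 m
R = 169.584 m / 0.0254 = 6677 in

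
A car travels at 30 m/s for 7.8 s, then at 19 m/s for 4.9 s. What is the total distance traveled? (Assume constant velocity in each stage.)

d₁ = v₁t₁ = 30 × 7.8 = 234.0 m
d₂ = v₂t₂ = 19 × 4.9 = 93.1 m
d_total = 234.0 + 93.1 = 327.1 m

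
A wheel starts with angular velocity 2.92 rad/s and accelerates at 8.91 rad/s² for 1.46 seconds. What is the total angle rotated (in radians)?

θ = ω₀t + ½αt² = 2.92×1.46 + ½×8.91×1.46² = 13.76 rad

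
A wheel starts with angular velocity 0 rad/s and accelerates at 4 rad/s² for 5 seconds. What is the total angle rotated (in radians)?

θ = ω₀t + ½αt² = 0×5 + ½×4×5² = 50.0 rad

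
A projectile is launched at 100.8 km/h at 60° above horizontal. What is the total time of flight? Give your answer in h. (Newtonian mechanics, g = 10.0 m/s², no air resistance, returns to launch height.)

v₀ = 100.8 km/h × 0.2777777777777778 = 28.0 m/s
T = 2 × v₀ × sin(θ) / g = 2 × 28.0 × sin(60°) / 10.0 = 2 × 28.0 × 0.866025 / 10.0 = 4.84974 s
T = 4.84974 s / 3600.0 = 0.001347 h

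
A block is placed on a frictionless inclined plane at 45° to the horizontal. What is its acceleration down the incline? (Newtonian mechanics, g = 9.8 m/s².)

a = g sin(θ) = 9.8 × sin(45°) = 9.8 × 0.7071 = 6.93 m/s²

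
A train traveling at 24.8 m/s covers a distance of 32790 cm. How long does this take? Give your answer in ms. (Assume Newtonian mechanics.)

d = 32790 cm × 0.01 = 327.9 m
t = d / v = 327.9 / 24.8 = 13.2218 s
t = 13.2218 s / 0.001 = 13220 ms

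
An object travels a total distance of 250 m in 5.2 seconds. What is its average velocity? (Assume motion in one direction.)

v_avg = Δd / Δt = 250 / 5.2 = 48.08 m/s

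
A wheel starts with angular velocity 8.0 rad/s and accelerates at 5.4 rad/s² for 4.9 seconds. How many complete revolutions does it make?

θ = ω₀t + ½αt² = 8.0×4.9 + ½×5.4×4.9² = 104.027 rad
Total revolutions = θ/(2π) = 104.027/(2π) = 16.56
Complete revolutions = ⌊16.56⌋ = 16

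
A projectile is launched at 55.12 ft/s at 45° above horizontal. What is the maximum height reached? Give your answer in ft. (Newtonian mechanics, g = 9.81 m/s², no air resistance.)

v₀ = 55.12 ft/s × 0.3048 = 16.8006 m/s
H = v₀² × sin²(θ) / (2g) = 16.8006² × sin(45°)² / (2 × 9.81) = 282.26 × 0.5 / 19.62 = 7.19317 m
H = 7.19317 m / 0.3048 = 23.6 ft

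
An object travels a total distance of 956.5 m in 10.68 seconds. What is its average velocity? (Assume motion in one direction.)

v_avg = Δd / Δt = 956.5 / 10.68 = 89.56 m/s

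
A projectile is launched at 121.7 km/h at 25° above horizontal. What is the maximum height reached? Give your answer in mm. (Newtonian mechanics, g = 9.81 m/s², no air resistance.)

v₀ = 121.7 km/h × 0.2777777777777778 = 33.8056 m/s
H = v₀² × sin²(θ) / (2g) = 33.8056² × sin(25°)² / (2 × 9.81) = 1142.82 × 0.178606 / 19.62 = 10.4034 m
H = 10.4034 m / 0.001 = 10400 mm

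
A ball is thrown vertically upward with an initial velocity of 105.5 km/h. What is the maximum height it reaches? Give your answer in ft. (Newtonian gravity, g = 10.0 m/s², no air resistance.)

v₀ = 105.5 km/h × 0.2777777777777778 = 29.3056 m/s
h_max = v₀² / (2g) = 29.3056² / (2 × 10.0) = 858.818 / 20.0 = 42.9409 m
h_max = 42.9409 m / 0.3048 = 140.9 ft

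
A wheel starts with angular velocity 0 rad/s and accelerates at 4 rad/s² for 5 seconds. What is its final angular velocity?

ω = ω₀ + αt = 0 + 4 × 5 = 20 rad/s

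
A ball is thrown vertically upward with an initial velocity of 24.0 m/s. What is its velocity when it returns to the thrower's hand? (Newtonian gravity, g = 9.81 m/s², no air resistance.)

By conservation of energy (no air resistance), the ball returns to the throw height with the same speed as launch, but directed downward.
|v_ground| = v₀ = 24.0 m/s
v_ground = 24.0 m/s (downward)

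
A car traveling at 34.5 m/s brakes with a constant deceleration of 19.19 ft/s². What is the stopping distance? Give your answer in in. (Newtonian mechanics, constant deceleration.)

a = 19.19 ft/s² × 0.3048 = 5.84911 m/s²
d = v₀² / (2a) = 34.5² / (2 × 5.84911) = 1190.25 / 11.6982 = 101.746 m
d = 101.746 m / 0.0254 = 4006 in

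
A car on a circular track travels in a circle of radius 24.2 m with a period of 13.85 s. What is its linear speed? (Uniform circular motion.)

v = 2πr/T = 2π×24.2/13.85 = 10.98 m/s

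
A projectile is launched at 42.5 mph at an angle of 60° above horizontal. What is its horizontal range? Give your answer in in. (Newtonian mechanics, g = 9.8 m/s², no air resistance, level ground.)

v₀ = 42.5 mph × 0.44704 = 18.9992 m/s
R = v₀² × sin(2θ) / g = 18.9992² × sin(2 × 60°) / 9.8 = 360.97 × 0.866025 / 9.8 = 31.8989 m
R = 31.8989 m / 0.0254 = 1256 in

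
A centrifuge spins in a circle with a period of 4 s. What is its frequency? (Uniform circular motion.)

f = 1/T = 1/4 = 0.25 Hz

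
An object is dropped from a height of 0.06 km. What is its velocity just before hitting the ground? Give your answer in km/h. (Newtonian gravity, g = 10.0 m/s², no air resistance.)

h = 0.06 km × 1000.0 = 60.0 m
v = √(2gh) = √(2 × 10.0 × 60.0) = 34.641 m/s
v = 34.641 m/s / 0.2777777777777778 = 124.7 km/h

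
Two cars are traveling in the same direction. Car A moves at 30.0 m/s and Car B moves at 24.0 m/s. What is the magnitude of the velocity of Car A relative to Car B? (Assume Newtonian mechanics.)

v_rel = |v_A - v_B| = |30.0 - 24.0| = 6.0 m/s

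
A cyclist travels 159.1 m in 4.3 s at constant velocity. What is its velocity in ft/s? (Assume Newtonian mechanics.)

v = d / t = 159.1 / 4.3 = 37.0 m/s
v = 37.0 m/s / 0.3048 = 121.4 ft/s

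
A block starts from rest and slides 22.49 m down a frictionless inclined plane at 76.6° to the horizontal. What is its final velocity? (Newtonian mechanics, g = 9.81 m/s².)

a = g sin(θ) = 9.81 × sin(76.6°) = 9.5429 m/s²
v = √(2ad) = √(2 × 9.5429 × 22.49) = 20.72 m/s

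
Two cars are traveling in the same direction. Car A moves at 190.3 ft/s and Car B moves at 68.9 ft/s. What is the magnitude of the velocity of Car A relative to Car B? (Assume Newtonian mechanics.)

v_rel = |v_A - v_B| = |190.3 - 68.9| = 121.4 ft/s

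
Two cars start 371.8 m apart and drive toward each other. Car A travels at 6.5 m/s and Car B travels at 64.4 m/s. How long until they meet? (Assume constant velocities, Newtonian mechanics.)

Combined speed: v_combined = 6.5 + 64.4 = 70.9 m/s
Time to meet: t = d/v_combined = 371.8/70.9 = 5.24 s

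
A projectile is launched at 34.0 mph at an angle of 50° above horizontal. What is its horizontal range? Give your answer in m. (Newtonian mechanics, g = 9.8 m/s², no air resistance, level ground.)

v₀ = 34.0 mph × 0.44704 = 15.1994 m/s
R = v₀² × sin(2θ) / g = 15.1994² × sin(2 × 50°) / 9.8 = 231.022 × 0.984808 / 9.8 = 23.22 m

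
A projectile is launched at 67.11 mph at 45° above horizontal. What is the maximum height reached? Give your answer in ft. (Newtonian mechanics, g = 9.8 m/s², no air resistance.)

v₀ = 67.11 mph × 0.44704 = 30.0009 m/s
H = v₀² × sin²(θ) / (2g) = 30.0009² × sin(45°)² / (2 × 9.8) = 900.054 × 0.5 / 19.6 = 22.9606 m
H = 22.9606 m / 0.3048 = 75.33 ft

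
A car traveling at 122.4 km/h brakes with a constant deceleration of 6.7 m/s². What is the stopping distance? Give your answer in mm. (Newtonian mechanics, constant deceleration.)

v₀ = 122.4 km/h × 0.2777777777777778 = 34.0 m/s
d = v₀² / (2a) = 34.0² / (2 × 6.7) = 1156.0 / 13.4 = 86.2687 m
d = 86.2687 m / 0.001 = 86270 mm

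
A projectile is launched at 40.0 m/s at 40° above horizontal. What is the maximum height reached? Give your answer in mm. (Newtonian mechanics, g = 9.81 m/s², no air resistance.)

H = v₀² × sin²(θ) / (2g) = 40.0² × sin(40°)² / (2 × 9.81) = 1600.0 × 0.413176 / 19.62 = 33.6943 m
H = 33.6943 m / 0.001 = 33690 mm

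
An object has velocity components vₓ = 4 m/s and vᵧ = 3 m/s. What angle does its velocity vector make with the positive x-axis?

θ = arctan(vᵧ/vₓ) = arctan(3/4) = 36.87°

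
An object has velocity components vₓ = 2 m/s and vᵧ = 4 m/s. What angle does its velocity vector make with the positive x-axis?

θ = arctan(vᵧ/vₓ) = arctan(4/2) = 63.43°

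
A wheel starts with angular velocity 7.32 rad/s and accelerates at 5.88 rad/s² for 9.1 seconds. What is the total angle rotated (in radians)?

θ = ω₀t + ½αt² = 7.32×9.1 + ½×5.88×9.1² = 310.07 rad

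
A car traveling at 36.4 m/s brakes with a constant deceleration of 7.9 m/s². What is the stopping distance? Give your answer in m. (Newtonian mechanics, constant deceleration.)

d = v₀² / (2a) = 36.4² / (2 × 7.9) = 1324.96 / 15.8 = 83.86 m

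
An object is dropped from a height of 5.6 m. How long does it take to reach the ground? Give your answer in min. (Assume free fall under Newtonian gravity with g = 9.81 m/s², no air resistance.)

t = √(2h/g) = √(2 × 5.6 / 9.81) = 1.0685 s
t = 1.0685 s / 60.0 = 0.01781 min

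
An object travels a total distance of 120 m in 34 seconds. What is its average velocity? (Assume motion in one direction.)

v_avg = Δd / Δt = 120 / 34 = 3.53 m/s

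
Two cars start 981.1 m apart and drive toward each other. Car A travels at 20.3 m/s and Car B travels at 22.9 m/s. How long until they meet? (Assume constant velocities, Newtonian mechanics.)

Combined speed: v_combined = 20.3 + 22.9 = 43.2 m/s
Time to meet: t = d/v_combined = 981.1/43.2 = 22.71 s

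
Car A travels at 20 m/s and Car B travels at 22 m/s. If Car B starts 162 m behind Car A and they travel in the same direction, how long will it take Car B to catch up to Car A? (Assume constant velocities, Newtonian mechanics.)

Relative speed: v_rel = 22 - 20 = 2 m/s
Time to catch: t = d₀/v_rel = 162/2 = 81.0 s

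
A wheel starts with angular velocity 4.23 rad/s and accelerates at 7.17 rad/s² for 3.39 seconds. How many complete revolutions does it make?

θ = ω₀t + ½αt² = 4.23×3.39 + ½×7.17×3.39² = 55.5388785 rad
Total revolutions = θ/(2π) = 55.5388785/(2π) = 8.84
Complete revolutions = ⌊8.84⌋ = 8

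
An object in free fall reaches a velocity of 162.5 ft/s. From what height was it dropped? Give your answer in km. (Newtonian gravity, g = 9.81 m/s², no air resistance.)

v = 162.5 ft/s × 0.3048 = 49.53 m/s
h = v² / (2g) = 49.53² / (2 × 9.81) = 125.037 m
h = 125.037 m / 1000.0 = 0.125 km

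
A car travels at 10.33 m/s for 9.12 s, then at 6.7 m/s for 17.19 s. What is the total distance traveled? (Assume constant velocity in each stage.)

d₁ = v₁t₁ = 10.33 × 9.12 = 94.2096 m
d₂ = v₂t₂ = 6.7 × 17.19 = 115.173 m
d_total = 94.2096 + 115.173 = 209.38 m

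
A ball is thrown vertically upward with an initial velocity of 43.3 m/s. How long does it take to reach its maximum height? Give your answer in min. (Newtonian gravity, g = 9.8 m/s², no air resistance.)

t_up = v₀ / g = 43.3 / 9.8 = 4.41837 s
t_up = 4.41837 s / 60.0 = 0.07364 min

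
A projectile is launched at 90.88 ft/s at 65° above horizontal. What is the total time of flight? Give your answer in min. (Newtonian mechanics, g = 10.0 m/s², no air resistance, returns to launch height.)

v₀ = 90.88 ft/s × 0.3048 = 27.7002 m/s
T = 2 × v₀ × sin(θ) / g = 2 × 27.7002 × sin(65°) / 10.0 = 2 × 27.7002 × 0.906308 / 10.0 = 5.02098 s
T = 5.02098 s / 60.0 = 0.08368 min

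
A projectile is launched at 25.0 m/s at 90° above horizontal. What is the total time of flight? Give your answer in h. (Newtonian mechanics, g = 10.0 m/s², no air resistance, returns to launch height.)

T = 2 × v₀ × sin(θ) / g = 2 × 25.0 × sin(90°) / 10.0 = 2 × 25.0 × 1.0 / 10.0 = 5.0 s
T = 5.0 s / 3600.0 = 0.001389 h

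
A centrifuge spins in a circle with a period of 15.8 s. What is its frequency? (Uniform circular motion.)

f = 1/T = 1/15.8 = 0.0633 Hz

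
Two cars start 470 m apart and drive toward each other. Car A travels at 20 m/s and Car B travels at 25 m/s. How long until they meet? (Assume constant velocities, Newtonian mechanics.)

Combined speed: v_combined = 20 + 25 = 45 m/s
Time to meet: t = d/v_combined = 470/45 = 10.44 s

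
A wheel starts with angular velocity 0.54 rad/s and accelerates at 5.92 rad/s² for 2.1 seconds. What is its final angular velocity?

ω = ω₀ + αt = 0.54 + 5.92 × 2.1 = 12.97 rad/s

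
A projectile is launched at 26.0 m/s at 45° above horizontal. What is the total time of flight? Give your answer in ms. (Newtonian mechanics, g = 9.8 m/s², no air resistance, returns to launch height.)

T = 2 × v₀ × sin(θ) / g = 2 × 26.0 × sin(45°) / 9.8 = 2 × 26.0 × 0.707107 / 9.8 = 3.752 s
T = 3.752 s / 0.001 = 3752 ms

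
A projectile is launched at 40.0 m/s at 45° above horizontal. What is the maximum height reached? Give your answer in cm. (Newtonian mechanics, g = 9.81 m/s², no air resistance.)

H = v₀² × sin²(θ) / (2g) = 40.0² × sin(45°)² / (2 × 9.81) = 1600.0 × 0.5 / 19.62 = 40.7747 m
H = 40.7747 m / 0.01 = 4077 cm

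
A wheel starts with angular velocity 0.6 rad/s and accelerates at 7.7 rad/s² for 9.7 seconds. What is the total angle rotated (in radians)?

θ = ω₀t + ½αt² = 0.6×9.7 + ½×7.7×9.7² = 368.07 rad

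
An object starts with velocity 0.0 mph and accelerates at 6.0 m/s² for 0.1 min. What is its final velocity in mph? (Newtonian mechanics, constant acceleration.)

v₀ = 0.0 mph × 0.44704 = 0.0 m/s
t = 0.1 min × 60.0 = 6.0 s
v = v₀ + a × t = 0.0 + 6.0 × 6.0 = 36.0 m/s
v = 36.0 m/s / 0.44704 = 80.53 mph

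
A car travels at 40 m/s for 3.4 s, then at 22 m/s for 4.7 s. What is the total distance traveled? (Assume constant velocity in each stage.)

d₁ = v₁t₁ = 40 × 3.4 = 136.0 m
d₂ = v₂t₂ = 22 × 4.7 = 103.4 m
d_total = 136.0 + 103.4 = 239.4 m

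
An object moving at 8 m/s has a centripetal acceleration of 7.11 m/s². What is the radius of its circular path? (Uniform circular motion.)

r = v²/a_c = 8²/7.11 = 9.0 m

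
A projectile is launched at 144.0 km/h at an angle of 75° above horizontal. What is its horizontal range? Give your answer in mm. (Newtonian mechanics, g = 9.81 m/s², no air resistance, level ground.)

v₀ = 144.0 km/h × 0.2777777777777778 = 40.0 m/s
R = v₀² × sin(2θ) / g = 40.0² × sin(2 × 75°) / 9.81 = 1600.0 × 0.5 / 9.81 = 81.5494 m
R = 81.5494 m / 0.001 = 81550 mm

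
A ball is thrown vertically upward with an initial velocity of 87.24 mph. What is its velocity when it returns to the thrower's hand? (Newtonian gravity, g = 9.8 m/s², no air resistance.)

By conservation of energy (no air resistance), the ball returns to the throw height with the same speed as launch, but directed downward.
|v_ground| = v₀ = 87.24 mph
v_ground = 87.24 mph (downward)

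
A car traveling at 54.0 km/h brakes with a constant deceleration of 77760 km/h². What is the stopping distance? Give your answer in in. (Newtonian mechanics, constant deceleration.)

v₀ = 54.0 km/h × 0.2777777777777778 = 15.0 m/s
a = 77760 km/h² × 7.716049382716049e-05 = 6.0 m/s²
d = v₀² / (2a) = 15.0² / (2 × 6.0) = 225.0 / 12.0 = 18.75 m
d = 18.75 m / 0.0254 = 738.2 in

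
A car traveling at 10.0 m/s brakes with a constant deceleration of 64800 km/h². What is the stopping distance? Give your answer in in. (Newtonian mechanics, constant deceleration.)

a = 64800 km/h² × 7.716049382716049e-05 = 5.0 m/s²
d = v₀² / (2a) = 10.0² / (2 × 5.0) = 100.0 / 10.0 = 10.0 m
d = 10.0 m / 0.0254 = 393.7 in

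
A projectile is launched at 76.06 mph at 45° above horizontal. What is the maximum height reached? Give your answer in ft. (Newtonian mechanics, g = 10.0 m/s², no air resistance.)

v₀ = 76.06 mph × 0.44704 = 34.0019 m/s
H = v₀² × sin²(θ) / (2g) = 34.0019² × sin(45°)² / (2 × 10.0) = 1156.13 × 0.5 / 20.0 = 28.9033 m
H = 28.9033 m / 0.3048 = 94.83 ft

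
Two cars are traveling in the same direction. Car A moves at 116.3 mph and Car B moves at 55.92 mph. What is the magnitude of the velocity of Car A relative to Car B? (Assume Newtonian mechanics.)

v_rel = |v_A - v_B| = |116.3 - 55.92| = 60.38 mph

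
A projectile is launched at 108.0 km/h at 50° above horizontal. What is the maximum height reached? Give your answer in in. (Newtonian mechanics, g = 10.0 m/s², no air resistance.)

v₀ = 108.0 km/h × 0.2777777777777778 = 30.0 m/s
H = v₀² × sin²(θ) / (2g) = 30.0² × sin(50°)² / (2 × 10.0) = 900.0 × 0.586824 / 20.0 = 26.4071 m
H = 26.4071 m / 0.0254 = 1040 in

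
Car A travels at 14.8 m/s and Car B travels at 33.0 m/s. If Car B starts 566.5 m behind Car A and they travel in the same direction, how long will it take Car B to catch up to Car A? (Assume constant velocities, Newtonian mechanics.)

Relative speed: v_rel = 33.0 - 14.8 = 18.2 m/s
Time to catch: t = d₀/v_rel = 566.5/18.2 = 31.13 s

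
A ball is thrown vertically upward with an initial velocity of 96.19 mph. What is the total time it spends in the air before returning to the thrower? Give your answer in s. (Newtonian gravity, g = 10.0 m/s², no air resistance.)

v₀ = 96.19 mph × 0.44704 = 43.0008 m/s
t_total = 2 × v₀ / g = 2 × 43.0008 / 10.0 = 8.6 s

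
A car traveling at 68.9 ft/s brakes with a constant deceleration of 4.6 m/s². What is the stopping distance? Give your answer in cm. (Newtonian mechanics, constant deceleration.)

v₀ = 68.9 ft/s × 0.3048 = 21.0007 m/s
d = v₀² / (2a) = 21.0007² / (2 × 4.6) = 441.029 / 9.2 = 47.9379 m
d = 47.9379 m / 0.01 = 4794 cm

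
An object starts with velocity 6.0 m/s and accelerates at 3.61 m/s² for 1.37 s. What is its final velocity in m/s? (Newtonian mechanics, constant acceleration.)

v = v₀ + a × t = 6.0 + 3.61 × 1.37 = 10.95 m/s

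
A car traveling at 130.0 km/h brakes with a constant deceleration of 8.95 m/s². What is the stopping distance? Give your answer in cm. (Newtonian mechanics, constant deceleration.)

v₀ = 130.0 km/h × 0.2777777777777778 = 36.1111 m/s
d = v₀² / (2a) = 36.1111² / (2 × 8.95) = 1304.01 / 17.9 = 72.8497 m
d = 72.8497 m / 0.01 = 7285 cm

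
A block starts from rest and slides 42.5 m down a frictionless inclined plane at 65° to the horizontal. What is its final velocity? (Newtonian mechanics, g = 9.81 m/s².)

a = g sin(θ) = 9.81 × sin(65°) = 8.8909 m/s²
v = √(2ad) = √(2 × 8.8909 × 42.5) = 27.49 m/s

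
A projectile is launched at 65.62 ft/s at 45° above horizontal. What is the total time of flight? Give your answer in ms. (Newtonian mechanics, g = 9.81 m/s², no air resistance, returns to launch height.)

v₀ = 65.62 ft/s × 0.3048 = 20.001 m/s
T = 2 × v₀ × sin(θ) / g = 2 × 20.001 × sin(45°) / 9.81 = 2 × 20.001 × 0.707107 / 9.81 = 2.88335 s
T = 2.88335 s / 0.001 = 2883 ms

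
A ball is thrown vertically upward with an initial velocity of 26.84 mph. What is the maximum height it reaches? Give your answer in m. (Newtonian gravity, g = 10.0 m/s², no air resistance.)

v₀ = 26.84 mph × 0.44704 = 11.9986 m/s
h_max = v₀² / (2g) = 11.9986² / (2 × 10.0) = 143.966 / 20.0 = 7.198 m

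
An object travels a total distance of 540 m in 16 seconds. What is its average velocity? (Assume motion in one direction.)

v_avg = Δd / Δt = 540 / 16 = 33.75 m/s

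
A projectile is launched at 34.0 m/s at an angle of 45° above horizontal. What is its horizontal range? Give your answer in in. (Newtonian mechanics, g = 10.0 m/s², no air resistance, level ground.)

R = v₀² × sin(2θ) / g = 34.0² × sin(2 × 45°) / 10.0 = 1156.0 × 1.0 / 10.0 = 115.6 m
R = 115.6 m / 0.0254 = 4551 in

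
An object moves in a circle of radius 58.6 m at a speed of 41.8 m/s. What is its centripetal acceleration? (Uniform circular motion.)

a_c = v²/r = 41.8²/58.6 = 1747.24/58.6 = 29.82 m/s²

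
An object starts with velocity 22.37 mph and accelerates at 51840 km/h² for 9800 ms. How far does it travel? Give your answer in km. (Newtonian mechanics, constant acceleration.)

v₀ = 22.37 mph × 0.44704 = 10.0003 m/s
a = 51840 km/h² × 7.716049382716049e-05 = 4.0 m/s²
t = 9800 ms × 0.001 = 9.8 s
d = v₀ × t + ½ × a × t² = 10.0003 × 9.8 + 0.5 × 4.0 × 9.8² = 290.083 m
d = 290.083 m / 1000.0 = 0.2901 km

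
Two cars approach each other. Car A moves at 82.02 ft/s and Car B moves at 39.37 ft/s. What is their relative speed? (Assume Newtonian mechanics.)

v_rel = v_A + v_B = 82.02 + 39.37 = 121.39 ft/s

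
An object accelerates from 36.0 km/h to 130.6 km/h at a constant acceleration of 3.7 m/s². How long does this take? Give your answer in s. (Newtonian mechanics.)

v₀ = 36.0 km/h × 0.2777777777777778 = 10.0 m/s
v = 130.6 km/h × 0.2777777777777778 = 36.2778 m/s
t = (v - v₀) / a = (36.2778 - 10.0) / 3.7 = 7.102 s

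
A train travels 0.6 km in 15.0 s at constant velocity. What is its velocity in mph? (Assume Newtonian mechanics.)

d = 0.6 km × 1000.0 = 600.0 m
v = d / t = 600.0 / 15.0 = 40.0 m/s
v = 40.0 m/s / 0.44704 = 89.48 mph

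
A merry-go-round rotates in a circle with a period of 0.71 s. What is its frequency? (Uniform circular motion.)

f = 1/T = 1/0.71 = 1.4085 Hz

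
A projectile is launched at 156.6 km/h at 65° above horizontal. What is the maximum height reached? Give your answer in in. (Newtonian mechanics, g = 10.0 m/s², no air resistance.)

v₀ = 156.6 km/h × 0.2777777777777778 = 43.5 m/s
H = v₀² × sin²(θ) / (2g) = 43.5² × sin(65°)² / (2 × 10.0) = 1892.25 × 0.821394 / 20.0 = 77.7141 m
H = 77.7141 m / 0.0254 = 3060 in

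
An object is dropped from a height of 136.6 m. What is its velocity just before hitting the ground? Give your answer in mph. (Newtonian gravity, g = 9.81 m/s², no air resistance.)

v = √(2gh) = √(2 × 9.81 × 136.6) = 51.7696 m/s
v = 51.7696 m/s / 0.44704 = 115.8 mph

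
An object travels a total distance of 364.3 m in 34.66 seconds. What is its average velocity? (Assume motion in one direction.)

v_avg = Δd / Δt = 364.3 / 34.66 = 10.51 m/s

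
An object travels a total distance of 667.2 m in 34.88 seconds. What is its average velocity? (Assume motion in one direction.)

v_avg = Δd / Δt = 667.2 / 34.88 = 19.13 m/s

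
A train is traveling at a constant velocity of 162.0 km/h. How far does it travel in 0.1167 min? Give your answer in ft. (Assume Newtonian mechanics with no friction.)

v = 162.0 km/h × 0.2777777777777778 = 45.0 m/s
t = 0.1167 min × 60.0 = 7.002 s
d = v × t = 45.0 × 7.002 = 315.09 m
d = 315.09 m / 0.3048 = 1034 ft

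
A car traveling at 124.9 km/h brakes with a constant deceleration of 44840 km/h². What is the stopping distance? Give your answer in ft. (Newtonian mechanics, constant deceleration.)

v₀ = 124.9 km/h × 0.2777777777777778 = 34.6944 m/s
a = 44840 km/h² × 7.716049382716049e-05 = 3.45988 m/s²
d = v₀² / (2a) = 34.6944² / (2 × 3.45988) = 1203.7 / 6.91976 = 173.951 m
d = 173.951 m / 0.3048 = 570.7 ft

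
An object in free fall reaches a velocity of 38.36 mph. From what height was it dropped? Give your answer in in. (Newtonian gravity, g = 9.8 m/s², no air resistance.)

v = 38.36 mph × 0.44704 = 17.1485 m/s
h = v² / (2g) = 17.1485² / (2 × 9.8) = 15.0036 m
h = 15.0036 m / 0.0254 = 590.7 in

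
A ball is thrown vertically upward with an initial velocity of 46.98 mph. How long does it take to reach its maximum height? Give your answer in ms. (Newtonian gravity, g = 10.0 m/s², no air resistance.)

v₀ = 46.98 mph × 0.44704 = 21.0019 m/s
t_up = v₀ / g = 21.0019 / 10.0 = 2.10019 s
t_up = 2.10019 s / 0.001 = 2100 ms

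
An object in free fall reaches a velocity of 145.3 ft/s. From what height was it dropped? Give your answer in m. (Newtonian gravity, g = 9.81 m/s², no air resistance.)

v = 145.3 ft/s × 0.3048 = 44.2874 m/s
h = v² / (2g) = 44.2874² / (2 × 9.81) = 99.97 m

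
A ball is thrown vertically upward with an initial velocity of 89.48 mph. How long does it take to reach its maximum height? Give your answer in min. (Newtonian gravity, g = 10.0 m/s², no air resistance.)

v₀ = 89.48 mph × 0.44704 = 40.0011 m/s
t_up = v₀ / g = 40.0011 / 10.0 = 4.00011 s
t_up = 4.00011 s / 60.0 = 0.06667 min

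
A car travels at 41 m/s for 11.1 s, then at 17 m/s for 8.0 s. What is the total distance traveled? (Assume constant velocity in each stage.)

d₁ = v₁t₁ = 41 × 11.1 = 455.1 m
d₂ = v₂t₂ = 17 × 8.0 = 136.0 m
d_total = 455.1 + 136.0 = 591.1 m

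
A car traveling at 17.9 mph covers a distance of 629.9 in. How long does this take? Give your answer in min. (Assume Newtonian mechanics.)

d = 629.9 in × 0.0254 = 15.9995 m
v = 17.9 mph × 0.44704 = 8.00202 m/s
t = d / v = 15.9995 / 8.00202 = 1.99943 s
t = 1.99943 s / 60.0 = 0.03332 min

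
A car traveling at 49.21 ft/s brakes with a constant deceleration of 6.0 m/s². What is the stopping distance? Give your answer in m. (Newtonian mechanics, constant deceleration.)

v₀ = 49.21 ft/s × 0.3048 = 14.9992 m/s
d = v₀² / (2a) = 14.9992² / (2 × 6.0) = 224.976 / 12.0 = 18.75 m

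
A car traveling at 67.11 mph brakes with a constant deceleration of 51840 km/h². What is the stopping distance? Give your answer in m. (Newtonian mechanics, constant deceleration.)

v₀ = 67.11 mph × 0.44704 = 30.0009 m/s
a = 51840 km/h² × 7.716049382716049e-05 = 4.0 m/s²
d = v₀² / (2a) = 30.0009² / (2 × 4.0) = 900.054 / 8.0 = 112.5 m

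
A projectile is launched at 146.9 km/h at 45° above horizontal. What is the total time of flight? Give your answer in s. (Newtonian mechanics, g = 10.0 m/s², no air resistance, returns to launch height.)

v₀ = 146.9 km/h × 0.2777777777777778 = 40.8056 m/s
T = 2 × v₀ × sin(θ) / g = 2 × 40.8056 × sin(45°) / 10.0 = 2 × 40.8056 × 0.707107 / 10.0 = 5.771 s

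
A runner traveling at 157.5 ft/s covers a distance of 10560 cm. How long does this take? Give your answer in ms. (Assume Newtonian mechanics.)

d = 10560 cm × 0.01 = 105.6 m
v = 157.5 ft/s × 0.3048 = 48.006 m/s
t = d / v = 105.6 / 48.006 = 2.19973 s
t = 2.19973 s / 0.001 = 2200 ms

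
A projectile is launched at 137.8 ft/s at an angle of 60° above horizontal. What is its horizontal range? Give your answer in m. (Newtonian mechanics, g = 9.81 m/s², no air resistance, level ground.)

v₀ = 137.8 ft/s × 0.3048 = 42.0014 m/s
R = v₀² × sin(2θ) / g = 42.0014² × sin(2 × 60°) / 9.81 = 1764.12 × 0.866025 / 9.81 = 155.7 m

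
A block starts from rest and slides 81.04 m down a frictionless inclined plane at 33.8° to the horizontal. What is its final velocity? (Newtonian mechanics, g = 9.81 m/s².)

a = g sin(θ) = 9.81 × sin(33.8°) = 5.4573 m/s²
v = √(2ad) = √(2 × 5.4573 × 81.04) = 29.74 m/s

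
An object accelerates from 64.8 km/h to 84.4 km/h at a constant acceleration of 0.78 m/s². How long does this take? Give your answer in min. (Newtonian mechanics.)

v₀ = 64.8 km/h × 0.2777777777777778 = 18.0 m/s
v = 84.4 km/h × 0.2777777777777778 = 23.4444 m/s
t = (v - v₀) / a = (23.4444 - 18.0) / 0.78 = 6.98 s
t = 6.98 s / 60.0 = 0.1163 min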